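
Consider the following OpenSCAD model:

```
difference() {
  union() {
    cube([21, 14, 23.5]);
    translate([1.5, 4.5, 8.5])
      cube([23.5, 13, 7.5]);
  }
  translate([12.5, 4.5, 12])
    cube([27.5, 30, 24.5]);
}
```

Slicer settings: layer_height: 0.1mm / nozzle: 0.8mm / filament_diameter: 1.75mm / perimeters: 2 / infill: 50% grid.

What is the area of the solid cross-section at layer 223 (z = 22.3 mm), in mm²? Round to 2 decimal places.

At z = 22.3 mm: the 21×14 cube contributes its full rectangle (area 294.00 mm²); the cube at (1.5, 4.5) is not intersected at this z (z outside [8.5, 16]); Combining (union): only the 21×14 cube is present, so the union is just that shape — area = 294.00 mm²; the 27.5×30 cube at (12.5, 4.5) contributes its full rectangle (area 825.00 mm²); Subtracting the remaining from the first: starting from that combined region (294.00 mm²), the 27.5×30 cube at (12.5, 4.5) partially overlaps it — only the 80.75 mm² overlap (of its 825.00 mm²) is removed, clipping the outline — area = 213.25 mm². Overall, the cross-section is a single solid region. Net area = 213.25 mm².

213.25 mm²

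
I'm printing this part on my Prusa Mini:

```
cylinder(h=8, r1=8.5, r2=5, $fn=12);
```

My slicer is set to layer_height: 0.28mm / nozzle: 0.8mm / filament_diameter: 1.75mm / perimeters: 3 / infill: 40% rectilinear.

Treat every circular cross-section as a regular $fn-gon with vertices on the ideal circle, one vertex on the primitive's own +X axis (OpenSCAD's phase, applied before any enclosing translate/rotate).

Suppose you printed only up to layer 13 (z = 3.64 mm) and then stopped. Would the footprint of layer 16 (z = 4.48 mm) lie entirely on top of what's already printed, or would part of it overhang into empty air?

entirely on top

Compare the two slices. At z = 3.64: the cone contributes a regular 12-gon of circumradius 6.907 (interpolated between r1=8.5 and r2=5 at t=0.455) (area = (12/2)·6.907²·sin(360°/12) = 143.14 mm²). At z = 4.48: the cone: at t=0.560 of its height the radius interpolates to r₁+(r₂−r₁)t = 6.540, giving a regular 12-gon of that circumradius (area = (12/2)·6.540²·sin(360°/12) = 128.31 mm²). Checking containment: the cross-section at z = 4.48 is a subset of the cross-section at z = 3.64.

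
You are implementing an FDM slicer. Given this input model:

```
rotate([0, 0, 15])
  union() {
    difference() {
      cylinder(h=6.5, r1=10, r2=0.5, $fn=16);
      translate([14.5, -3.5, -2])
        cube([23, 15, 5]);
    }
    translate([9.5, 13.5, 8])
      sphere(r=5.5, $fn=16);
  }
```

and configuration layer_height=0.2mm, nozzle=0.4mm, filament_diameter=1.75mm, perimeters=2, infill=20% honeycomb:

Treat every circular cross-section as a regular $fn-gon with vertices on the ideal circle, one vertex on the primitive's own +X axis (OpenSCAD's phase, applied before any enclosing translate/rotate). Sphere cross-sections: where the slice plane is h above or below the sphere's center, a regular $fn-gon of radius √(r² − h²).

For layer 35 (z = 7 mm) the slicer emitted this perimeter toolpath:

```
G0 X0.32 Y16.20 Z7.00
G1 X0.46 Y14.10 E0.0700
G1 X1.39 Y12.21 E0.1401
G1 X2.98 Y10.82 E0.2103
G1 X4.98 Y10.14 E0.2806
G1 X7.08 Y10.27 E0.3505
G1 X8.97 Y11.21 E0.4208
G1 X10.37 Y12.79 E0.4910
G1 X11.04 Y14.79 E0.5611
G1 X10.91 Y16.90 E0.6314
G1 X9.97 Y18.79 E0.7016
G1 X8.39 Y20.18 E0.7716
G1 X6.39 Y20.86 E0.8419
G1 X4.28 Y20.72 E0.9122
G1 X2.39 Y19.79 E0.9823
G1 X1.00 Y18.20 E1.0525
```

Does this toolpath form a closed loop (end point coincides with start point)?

no

Start point (G0): (0.32, 16.20). End point (last G1): the path does not return to the start — open.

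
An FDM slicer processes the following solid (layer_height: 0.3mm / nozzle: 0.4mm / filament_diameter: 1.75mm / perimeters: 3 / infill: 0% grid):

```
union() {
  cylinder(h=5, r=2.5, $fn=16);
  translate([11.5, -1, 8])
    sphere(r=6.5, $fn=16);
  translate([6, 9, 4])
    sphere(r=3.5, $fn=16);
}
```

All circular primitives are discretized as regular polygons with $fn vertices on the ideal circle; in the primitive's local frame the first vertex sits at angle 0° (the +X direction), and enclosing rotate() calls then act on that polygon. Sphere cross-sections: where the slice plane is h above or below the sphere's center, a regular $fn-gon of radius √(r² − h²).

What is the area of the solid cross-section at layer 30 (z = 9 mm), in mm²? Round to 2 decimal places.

126.29 mm²

At z = 9 mm: the cylinder is absent (z outside [0, 5]); the r=6.5 sphere at (11.5, -1) contributes a regular 16-gon of circumradius √(6.5²−1²) = 6.423 (area = (16/2)·6.423²·sin(360°/16) = 126.29 mm²); the sphere at (6, 9) is not intersected at this z (|z−center|=5.000 > r=3.5); Merging all regions: only the r=6.5 sphere at (11.5, -1) is present, so the union is just that shape — area = 126.29 mm². Overall, the cross-section is a single solid region. Net area = 126.29 mm².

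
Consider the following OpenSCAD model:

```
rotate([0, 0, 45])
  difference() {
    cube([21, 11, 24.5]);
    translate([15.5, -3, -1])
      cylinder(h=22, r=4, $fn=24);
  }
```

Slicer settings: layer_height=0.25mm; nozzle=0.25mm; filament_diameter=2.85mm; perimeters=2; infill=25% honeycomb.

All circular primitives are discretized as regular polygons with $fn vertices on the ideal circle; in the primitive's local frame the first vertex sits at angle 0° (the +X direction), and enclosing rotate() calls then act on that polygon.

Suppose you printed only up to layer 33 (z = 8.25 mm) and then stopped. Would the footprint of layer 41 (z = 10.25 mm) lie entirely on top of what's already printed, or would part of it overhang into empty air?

Compare the two slices. At z = 8.25: the cube is present — its section is the full 21×11 rectangle (area 231.00 mm²); the r=4 cylinder at (15.5, -3) gives a regular 24-gon of circumradius 4 (constant along its height) (area = (24/2)·4.000²·sin(360°/24) = 49.69 mm²); Subtracting the remaining from the first: starting from the 21×11 cube (231.00 mm²), the r=4 cylinder at (15.5, -3) partially overlaps it — only the 3.49 mm² overlap (of its 49.69 mm²) is removed, clipping the outline — area = 227.51 mm²; (rotated 45° about Z; rotation is an isometry so areas/perimeters/island counts are preserved). At z = 10.25: the cube is present — its section is the full 21×11 rectangle (area 231.00 mm²); the r=4 cylinder at (15.5, -3) gives a regular 24-gon of circumradius 4 (constant along its height) (area = (24/2)·4.000²·sin(360°/24) = 49.69 mm²); Taking the first minus the rest: starting from the 21×11 cube (231.00 mm²), the r=4 cylinder at (15.5, -3) partially overlaps it — only the 3.49 mm² overlap (of its 49.69 mm²) is removed, clipping the outline — area = 227.51 mm²; (whole slice rotated 45° about Z — lengths, areas and connectivity unchanged). Checking containment: the cross-section at z = 10.25 is a subset of the cross-section at z = 8.25.

entirely on top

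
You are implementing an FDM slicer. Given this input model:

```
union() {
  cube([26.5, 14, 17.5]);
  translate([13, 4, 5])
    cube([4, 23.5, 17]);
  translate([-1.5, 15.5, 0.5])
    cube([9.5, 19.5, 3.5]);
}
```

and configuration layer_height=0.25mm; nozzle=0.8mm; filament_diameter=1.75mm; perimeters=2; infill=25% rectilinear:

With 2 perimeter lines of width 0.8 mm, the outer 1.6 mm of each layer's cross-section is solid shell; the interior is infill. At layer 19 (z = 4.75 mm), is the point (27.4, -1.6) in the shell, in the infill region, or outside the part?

outside

At z = 4.75 mm: the 26.5×14 cube contributes its full rectangle; the cube at (13, 4) does not reach this height (z outside [5, 22]); the cube at (-1.5, 15.5) is not intersected at this z (z outside [0.5, 4]); Taking the union: only the 26.5×14 cube is present, so the union is just that shape — 1 connected region. Overall, the cross-section is a single solid region. The nearest boundary edge runs (0.00, 0.00)→(26.50, 0.00); distance from the point to it = 1.84 mm. The point is not inside any of the regions above, so it lies outside the cross-section (1.84 mm from the nearest boundary).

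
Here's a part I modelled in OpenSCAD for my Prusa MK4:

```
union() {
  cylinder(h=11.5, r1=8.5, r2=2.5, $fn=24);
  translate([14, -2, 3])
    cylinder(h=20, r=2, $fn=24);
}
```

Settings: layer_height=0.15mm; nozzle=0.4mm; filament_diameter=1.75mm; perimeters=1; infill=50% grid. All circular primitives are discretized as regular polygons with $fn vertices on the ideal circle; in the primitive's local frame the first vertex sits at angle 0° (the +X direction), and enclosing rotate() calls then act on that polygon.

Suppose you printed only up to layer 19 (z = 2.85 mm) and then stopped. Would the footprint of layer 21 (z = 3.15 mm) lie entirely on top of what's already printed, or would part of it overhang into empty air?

Compare the two slices. At z = 2.85: the cone (r1=8.5→r2=2.5) has section circumradius 7.013 here — a regular 24-gon (area = (24/2)·7.013²·sin(360°/24) = 152.75 mm²); the cylinder at (14, -2) does not reach this height (z outside [3, 23]); Combining (union): only the cone is present, so the union is just that shape — area = 152.75 mm². At z = 3.15: the cone (r1=8.5→r2=2.5) has section circumradius 6.857 here — a regular 24-gon (area = (24/2)·6.857²·sin(360°/24) = 146.01 mm²); the r=2 cylinder at (14, -2) contributes a regular 24-gon of circumradius 2 (area = (24/2)·2.000²·sin(360°/24) = 12.42 mm²); Combining (union): the 2 present regions are separate (no shared area or edge), so areas and boundary lengths simply add and each stays a separate island — area = 158.43 mm². Checking containment: at z = 3.15 the cross-section extends beyond the z = 2.85 cross-section by about 12.42 mm².

part overhangs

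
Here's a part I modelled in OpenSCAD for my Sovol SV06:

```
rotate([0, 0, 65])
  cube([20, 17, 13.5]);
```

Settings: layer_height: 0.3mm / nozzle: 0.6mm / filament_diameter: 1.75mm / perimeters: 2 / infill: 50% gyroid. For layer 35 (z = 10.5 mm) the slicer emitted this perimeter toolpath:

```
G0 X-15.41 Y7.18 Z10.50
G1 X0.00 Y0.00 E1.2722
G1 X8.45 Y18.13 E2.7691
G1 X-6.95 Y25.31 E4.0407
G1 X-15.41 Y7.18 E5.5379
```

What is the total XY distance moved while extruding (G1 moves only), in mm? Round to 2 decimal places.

74.00 mm

Sum the Euclidean lengths of each G1 segment: total = 74.00 mm.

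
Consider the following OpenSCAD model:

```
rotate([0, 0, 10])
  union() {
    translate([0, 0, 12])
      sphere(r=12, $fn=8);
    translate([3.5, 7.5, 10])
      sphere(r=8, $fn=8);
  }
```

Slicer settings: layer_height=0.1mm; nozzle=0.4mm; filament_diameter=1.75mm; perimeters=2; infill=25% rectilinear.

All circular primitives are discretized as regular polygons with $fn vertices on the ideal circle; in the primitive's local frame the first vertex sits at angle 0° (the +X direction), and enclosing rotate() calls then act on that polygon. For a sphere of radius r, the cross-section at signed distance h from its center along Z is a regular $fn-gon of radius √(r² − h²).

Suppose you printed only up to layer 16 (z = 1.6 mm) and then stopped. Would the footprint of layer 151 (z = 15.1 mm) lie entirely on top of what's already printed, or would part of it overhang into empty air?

Compare the two slices. At z = 1.6: the r=12 sphere slices to a regular 8-gon of circumradius 5.987 (√(r²−h²) with h=10.4 from center) (area = (8/2)·5.987²·sin(360°/8) = 101.37 mm²); the sphere at (3.5, 7.5) does not reach this height (|z−center|=8.400 > r=8); Combining (union): only the r=12 sphere is present, so the union is just that shape — area = 101.37 mm²; (rotated 10° about Z; rotation is an isometry so areas/perimeters/island counts are preserved). At z = 15.1: the r=12 sphere contributes a regular 8-gon of circumradius √(12²−3.1²) = 11.593 (area = (8/2)·11.593²·sin(360°/8) = 380.11 mm²); the r=8 sphere at (3.5, 7.5) slices to a regular 8-gon of circumradius 6.164 (√(r²−h²) with h=5.1 from center) (area = (8/2)·6.164²·sin(360°/8) = 107.45 mm²); Combining (union): the regions partially overlap — summed areas 487.56 mm² minus the doubly-counted overlap 79.82 mm² gives 407.74 mm² — area = 407.74 mm²; (rotated 10° about Z; rotation is an isometry so areas/perimeters/island counts are preserved). Checking containment: at z = 15.1 the cross-section extends beyond the z = 1.6 cross-section by about 306.37 mm².

part overhangs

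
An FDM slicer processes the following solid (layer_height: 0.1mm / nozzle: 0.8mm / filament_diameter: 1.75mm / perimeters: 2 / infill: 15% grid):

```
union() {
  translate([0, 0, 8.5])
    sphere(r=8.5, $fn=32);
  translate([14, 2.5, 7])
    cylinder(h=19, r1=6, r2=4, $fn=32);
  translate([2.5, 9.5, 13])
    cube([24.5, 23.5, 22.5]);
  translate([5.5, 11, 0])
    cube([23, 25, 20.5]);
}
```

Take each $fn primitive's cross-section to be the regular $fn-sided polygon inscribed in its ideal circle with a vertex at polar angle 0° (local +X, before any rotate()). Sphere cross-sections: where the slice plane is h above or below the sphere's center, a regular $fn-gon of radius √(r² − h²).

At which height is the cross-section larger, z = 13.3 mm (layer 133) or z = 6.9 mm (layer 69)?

layer 133 (z = 13.3 mm)

Layer 133 (z = 13.3): the sphere: section is a regular 32-gon, circumradius = √(r²−h²) = √(8.5²−4.8²) = 7.015 (area = (32/2)·7.015²·sin(360°/32) = 153.61 mm²); the cone at (14, 2.5) contributes a regular 32-gon of circumradius 5.337 (interpolated between r1=6 and r2=4 at t=0.332) (area = (32/2)·5.337²·sin(360°/32) = 88.90 mm²); the 24.5×23.5 cube at (2.5, 9.5) contributes its full rectangle (area 575.75 mm²); the cube at (5.5, 11) (footprint 23×25) is included at this height (area 575.00 mm²); Combining (union): the regions partially overlap — summed areas 1393.26 mm² minus the doubly-counted overlap 473.00 mm² gives 920.26 mm² — area = 920.26 mm². So its area = 920.26 mm². Layer 69 (z = 6.9): the sphere: section is a regular 32-gon, circumradius = √(r²−h²) = √(8.5²−1.6²) = 8.348 (area = (32/2)·8.348²·sin(360°/32) = 217.53 mm²); the cone at (14, 2.5) is not intersected at this z (z outside [7, 26]); the cube at (2.5, 9.5) does not reach this height (z outside [13, 35.5]); the 23×25 cube at (5.5, 11) contributes its full rectangle (area 575.00 mm²); Merging all regions: the 2 present regions are separate (no shared area or edge), so areas and boundary lengths simply add and each stays a separate island — area = 792.53 mm². So its area = 792.53 mm². Layer 133 is larger (920.26 vs 792.53 mm²).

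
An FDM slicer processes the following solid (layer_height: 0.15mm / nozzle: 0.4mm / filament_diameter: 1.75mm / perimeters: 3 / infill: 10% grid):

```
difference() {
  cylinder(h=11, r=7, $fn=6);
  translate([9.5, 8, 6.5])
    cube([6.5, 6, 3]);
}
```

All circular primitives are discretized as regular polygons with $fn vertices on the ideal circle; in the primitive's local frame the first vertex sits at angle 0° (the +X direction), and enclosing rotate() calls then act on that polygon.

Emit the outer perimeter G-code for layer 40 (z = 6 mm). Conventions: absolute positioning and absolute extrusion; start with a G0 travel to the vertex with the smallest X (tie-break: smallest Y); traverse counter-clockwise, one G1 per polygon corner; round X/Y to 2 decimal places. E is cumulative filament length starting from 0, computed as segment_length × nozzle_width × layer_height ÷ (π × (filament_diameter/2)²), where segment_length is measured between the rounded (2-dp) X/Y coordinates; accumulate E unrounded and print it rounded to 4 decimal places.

G0 X-7.00 Y0.00 Z6.00
G1 X-3.50 Y-6.06 E0.1746
G1 X3.50 Y-6.06 E0.3492
G1 X7.00 Y0.00 E0.5238
G1 X3.50 Y6.06 E0.6983
G1 X-3.50 Y6.06 E0.8729
G1 X-7.00 Y0.00 E1.0475

At z = 6 mm: the r=7 cylinder contributes a regular 6-gon of circumradius 7; the cube at (9.5, 8) is not intersected at this z (z outside [6.5, 9.5]); Taking the first minus the rest: none of the subtracted shapes is present at this height, so the r=7 cylinder is unchanged — 1 connected region. The outline is a single polygon with 6 vertices. Extrusion per mm of travel: 0.4 × 0.15 / (π × 0.875²) = 0.024945. Accumulating E over each segment gives final E = 1.0475.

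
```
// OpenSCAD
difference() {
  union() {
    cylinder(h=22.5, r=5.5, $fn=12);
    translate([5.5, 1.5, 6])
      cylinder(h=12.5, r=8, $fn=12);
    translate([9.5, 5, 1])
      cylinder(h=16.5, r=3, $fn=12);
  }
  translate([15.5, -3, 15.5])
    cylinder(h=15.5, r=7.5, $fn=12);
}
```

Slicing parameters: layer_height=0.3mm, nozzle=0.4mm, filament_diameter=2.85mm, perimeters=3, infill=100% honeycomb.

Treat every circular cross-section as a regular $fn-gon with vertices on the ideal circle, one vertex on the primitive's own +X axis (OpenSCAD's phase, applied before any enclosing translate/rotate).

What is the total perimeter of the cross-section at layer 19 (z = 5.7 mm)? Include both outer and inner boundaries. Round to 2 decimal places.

52.80 mm

At z = 5.7 mm: the r=5.5 cylinder contributes a regular 12-gon of circumradius 5.5 (perimeter = 2·12·5.500·sin(180°/12) = 34.16 mm); the cylinder at (5.5, 1.5) is absent (z outside [6, 18.5]); the r=3 cylinder at (9.5, 5) gives a regular 12-gon of circumradius 3 (constant along its height) (perimeter = 2·12·3.000·sin(180°/12) = 18.63 mm); Merging all regions: the 2 present regions are separate (no shared area or edge), so areas and boundary lengths simply add and each stays a separate island — boundary = 52.80 mm; the cylinder at (15.5, -3) is absent (z outside [15.5, 31]); After the difference (first − rest): none of the subtracted shapes is present at this height, so the result so far is unchanged — boundary = 52.80 mm. Overall, the cross-section has 2 separate islands. Total boundary length (outer) = 52.80 mm.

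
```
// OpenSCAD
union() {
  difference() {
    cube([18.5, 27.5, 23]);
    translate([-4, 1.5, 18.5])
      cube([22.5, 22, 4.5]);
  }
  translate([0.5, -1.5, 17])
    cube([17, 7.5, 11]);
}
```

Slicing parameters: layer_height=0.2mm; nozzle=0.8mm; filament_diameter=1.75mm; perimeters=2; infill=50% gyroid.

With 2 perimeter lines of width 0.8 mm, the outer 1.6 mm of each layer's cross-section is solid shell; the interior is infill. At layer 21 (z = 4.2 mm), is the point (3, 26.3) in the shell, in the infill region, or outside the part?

At z = 4.2 mm: the cube (footprint 18.5×27.5) is included at this height; the cube at (-4, 1.5) is not intersected at this z (z outside [18.5, 23]); After the difference (first − rest): none of the subtracted shapes is present at this height, so the 18.5×27.5 cube is unchanged — 1 connected region; the cube at (0.5, -1.5) does not reach this height (z outside [17, 28]); Taking the union: only that combined region is present, so the union is just that shape — 1 connected region. Overall, the cross-section is a single solid region. The nearest boundary edge runs (18.50, 27.50)→(0.00, 27.50); distance from the point to it = 1.20 mm. The point is inside the cross-section, 1.20 mm from the nearest boundary — within the 1.6 mm shell band (2 × 0.8).

shell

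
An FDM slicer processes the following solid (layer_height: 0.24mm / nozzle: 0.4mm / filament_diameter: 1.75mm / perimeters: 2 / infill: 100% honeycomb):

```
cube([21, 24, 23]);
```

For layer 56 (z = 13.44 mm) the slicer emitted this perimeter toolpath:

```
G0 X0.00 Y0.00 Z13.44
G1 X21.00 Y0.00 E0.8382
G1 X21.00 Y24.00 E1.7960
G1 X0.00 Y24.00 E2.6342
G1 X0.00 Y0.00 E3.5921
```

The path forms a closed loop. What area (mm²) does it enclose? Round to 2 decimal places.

504.00 mm²

Apply the shoelace formula to the sequence of (X, Y) vertices; enclosed area = 504.00 mm².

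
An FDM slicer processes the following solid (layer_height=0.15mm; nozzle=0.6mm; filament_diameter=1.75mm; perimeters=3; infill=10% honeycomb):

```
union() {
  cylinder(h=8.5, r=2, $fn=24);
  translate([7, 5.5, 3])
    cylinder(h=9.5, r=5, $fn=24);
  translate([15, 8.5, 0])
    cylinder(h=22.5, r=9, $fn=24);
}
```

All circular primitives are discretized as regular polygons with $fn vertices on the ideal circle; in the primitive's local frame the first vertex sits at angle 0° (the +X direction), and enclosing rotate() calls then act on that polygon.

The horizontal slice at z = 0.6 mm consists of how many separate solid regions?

At z = 0.6 mm: the cylinder: section is a regular 24-gon, circumradius r=2; the cylinder at (7, 5.5) is absent (z outside [3, 12.5]); the r=9 cylinder at (15, 8.5) gives a regular 24-gon of circumradius 9 (constant along its height); Taking the union: the 2 present regions are separate (no shared area or edge), so areas and boundary lengths simply add and each stays a separate island — 2 connected regions. The result has 2 disconnected regions.

2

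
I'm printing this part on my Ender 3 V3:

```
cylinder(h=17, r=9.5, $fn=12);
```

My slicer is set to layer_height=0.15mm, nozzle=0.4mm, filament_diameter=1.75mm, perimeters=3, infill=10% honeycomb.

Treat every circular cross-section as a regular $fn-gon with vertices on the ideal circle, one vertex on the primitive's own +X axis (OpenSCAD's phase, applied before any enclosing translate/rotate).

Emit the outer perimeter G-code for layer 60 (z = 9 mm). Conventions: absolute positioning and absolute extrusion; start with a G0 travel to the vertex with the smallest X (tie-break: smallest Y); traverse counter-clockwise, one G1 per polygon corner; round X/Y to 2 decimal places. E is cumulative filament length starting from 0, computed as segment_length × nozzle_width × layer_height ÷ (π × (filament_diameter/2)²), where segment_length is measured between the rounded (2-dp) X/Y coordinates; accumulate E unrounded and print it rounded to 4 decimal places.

At z = 9 mm: the r=9.5 cylinder contributes a regular 12-gon of circumradius 9.5. The outline is a single polygon with 12 vertices. Extrusion per mm of travel: 0.4 × 0.15 / (π × 0.875²) = 0.024945. Accumulating E over each segment gives final E = 1.4723.

G0 X-9.50 Y0.00 Z9.00
G1 X-8.23 Y-4.75 E0.1227
G1 X-4.75 Y-8.23 E0.2454
G1 X0.00 Y-9.50 E0.3681
G1 X4.75 Y-8.23 E0.4907
G1 X8.23 Y-4.75 E0.6135
G1 X9.50 Y0.00 E0.7361
G1 X8.23 Y4.75 E0.8588
G1 X4.75 Y8.23 E0.9816
G1 X0.00 Y9.50 E1.1042
G1 X-4.75 Y8.23 E1.2269
G1 X-8.23 Y4.75 E1.3496
G1 X-9.50 Y0.00 E1.4723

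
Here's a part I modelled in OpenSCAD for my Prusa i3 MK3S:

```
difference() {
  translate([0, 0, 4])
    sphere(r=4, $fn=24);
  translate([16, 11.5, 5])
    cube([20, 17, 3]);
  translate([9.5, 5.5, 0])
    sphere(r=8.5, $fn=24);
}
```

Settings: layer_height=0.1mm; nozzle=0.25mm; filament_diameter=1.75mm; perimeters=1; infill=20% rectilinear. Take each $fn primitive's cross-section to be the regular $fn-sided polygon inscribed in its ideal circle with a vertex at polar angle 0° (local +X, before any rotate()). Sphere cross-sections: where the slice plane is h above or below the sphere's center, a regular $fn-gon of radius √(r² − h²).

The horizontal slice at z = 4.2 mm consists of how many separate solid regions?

1

At z = 4.2 mm: the r=4 sphere slices to a regular 24-gon of circumradius 3.995 (√(r²−h²) with h=0.2 from center); the cube at (16, 11.5) does not reach this height (z outside [5, 8]); the sphere at (9.5, 5.5): section is a regular 24-gon, circumradius = √(r²−h²) = √(8.5²−4.2²) = 7.390; Taking the first minus the rest: starting from the r=4 sphere, the r=8.5 sphere at (9.5, 5.5) partially overlaps it — only the 0.59 mm² overlap (of its 169.61 mm²) is removed, clipping the outline — 1 connected region. The result has 1 disconnected region.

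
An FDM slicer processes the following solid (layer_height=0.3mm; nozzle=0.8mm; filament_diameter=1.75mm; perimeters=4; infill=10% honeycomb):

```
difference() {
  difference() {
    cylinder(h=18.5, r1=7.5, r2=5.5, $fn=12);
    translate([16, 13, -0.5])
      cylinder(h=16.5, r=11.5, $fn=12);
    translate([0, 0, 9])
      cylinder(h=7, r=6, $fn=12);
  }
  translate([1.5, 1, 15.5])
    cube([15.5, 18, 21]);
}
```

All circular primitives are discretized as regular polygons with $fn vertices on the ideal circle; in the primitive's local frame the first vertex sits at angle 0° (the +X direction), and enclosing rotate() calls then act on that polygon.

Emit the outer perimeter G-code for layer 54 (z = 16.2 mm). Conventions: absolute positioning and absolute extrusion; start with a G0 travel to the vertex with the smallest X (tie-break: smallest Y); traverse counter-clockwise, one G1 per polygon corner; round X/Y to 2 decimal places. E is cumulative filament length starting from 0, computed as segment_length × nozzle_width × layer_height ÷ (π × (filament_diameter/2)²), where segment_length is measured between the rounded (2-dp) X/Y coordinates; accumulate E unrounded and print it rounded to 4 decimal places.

At z = 16.2 mm: the cone contributes a regular 12-gon of circumradius 5.749 (interpolated between r1=7.5 and r2=5.5 at t=0.876); the cylinder at (16, 13) is not intersected at this z (z outside [-0.5, 16]); the cylinder is not intersected at this z (z outside [9, 16]); After the difference (first − rest): none of the subtracted shapes is present at this height, so the cone is unchanged — 1 connected region; the cube at (1.5, 1) (footprint 15.5×18) is included at this height; Taking the first minus the rest: starting from that combined region, the 15.5×18 cube at (1.5, 1) partially overlaps it — only the 12.35 mm² overlap (of its 279.00 mm²) is removed, clipping the outline — 1 connected region. The outline is a single polygon with 13 vertices. Extrusion per mm of travel: 0.8 × 0.3 / (π × 0.875²) = 0.099780. Accumulating E over each segment gives final E = 3.7616.

G0 X-5.75 Y0.00 Z16.20
G1 X-4.98 Y-2.87 E0.2965
G1 X-2.87 Y-4.98 E0.5942
G1 X0.00 Y-5.75 E0.8907
G1 X2.87 Y-4.98 E1.1872
G1 X4.98 Y-2.87 E1.4850
G1 X5.75 Y0.00 E1.7815
G1 X5.48 Y1.00 E1.8848
G1 X1.50 Y1.00 E2.2820
G1 X1.50 Y5.35 E2.7160
G1 X0.00 Y5.75 E2.8709
G1 X-2.87 Y4.98 E3.1674
G1 X-4.98 Y2.87 E3.4651
G1 X-5.75 Y0.00 E3.7616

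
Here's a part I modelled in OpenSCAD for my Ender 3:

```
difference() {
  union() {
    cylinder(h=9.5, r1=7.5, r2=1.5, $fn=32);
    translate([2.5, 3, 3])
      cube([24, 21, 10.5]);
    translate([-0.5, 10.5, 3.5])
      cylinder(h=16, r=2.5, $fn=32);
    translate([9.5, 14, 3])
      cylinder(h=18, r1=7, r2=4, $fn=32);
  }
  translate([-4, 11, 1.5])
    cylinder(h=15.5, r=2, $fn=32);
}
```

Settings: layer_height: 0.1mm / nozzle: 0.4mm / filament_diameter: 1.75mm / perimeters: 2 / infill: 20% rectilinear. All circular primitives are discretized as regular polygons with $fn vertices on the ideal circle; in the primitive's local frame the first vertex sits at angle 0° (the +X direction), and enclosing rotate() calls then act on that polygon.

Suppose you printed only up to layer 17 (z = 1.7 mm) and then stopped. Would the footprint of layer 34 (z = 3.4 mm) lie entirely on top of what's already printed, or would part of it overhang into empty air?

part overhangs

Compare the two slices. At z = 1.7: the cone: at t=0.179 of its height the radius interpolates to r₁+(r₂−r₁)t = 6.426, giving a regular 32-gon of that circumradius (area = (32/2)·6.426²·sin(360°/32) = 128.91 mm²); the cube at (2.5, 3) is not intersected at this z (z outside [3, 13.5]); the cylinder at (-0.5, 10.5) is not intersected at this z (z outside [3.5, 19.5]); the cone at (9.5, 14) is not intersected at this z (z outside [3, 21]); Merging all regions: only the cone is present, so the union is just that shape — area = 128.91 mm²; the r=2 cylinder at (-4, 11) contributes a regular 32-gon of circumradius 2 (area = (32/2)·2.000²·sin(360°/32) = 12.49 mm²); Taking the first minus the rest: starting from that combined region (128.91 mm²), the r=2 cylinder at (-4, 11) misses the remaining region (no effect) — area = 128.91 mm². At z = 3.4: the cone (r1=7.5→r2=1.5) has section circumradius 5.353 here — a regular 32-gon (area = (32/2)·5.353²·sin(360°/32) = 89.43 mm²); the 24×21 cube at (2.5, 3) contributes its full rectangle (area 504.00 mm²); the cylinder at (-0.5, 10.5) is not intersected at this z (z outside [3.5, 19.5]); the cone at (9.5, 14) (r1=7→r2=4) has section circumradius 6.933 here — a regular 32-gon (area = (32/2)·6.933²·sin(360°/32) = 150.05 mm²); Taking the union: the regions partially overlap — summed areas 743.48 mm² minus the doubly-counted overlap 151.96 mm² gives 591.52 mm² — area = 591.52 mm²; the r=2 cylinder at (-4, 11) contributes a regular 32-gon of circumradius 2 (area = (32/2)·2.000²·sin(360°/32) = 12.49 mm²); Taking the first minus the rest: starting from that combined region (591.52 mm²), the r=2 cylinder at (-4, 11) misses the remaining region (no effect) — area = 591.52 mm². Checking containment: at z = 3.4 the cross-section extends beyond the z = 1.7 cross-section by about 498.36 mm².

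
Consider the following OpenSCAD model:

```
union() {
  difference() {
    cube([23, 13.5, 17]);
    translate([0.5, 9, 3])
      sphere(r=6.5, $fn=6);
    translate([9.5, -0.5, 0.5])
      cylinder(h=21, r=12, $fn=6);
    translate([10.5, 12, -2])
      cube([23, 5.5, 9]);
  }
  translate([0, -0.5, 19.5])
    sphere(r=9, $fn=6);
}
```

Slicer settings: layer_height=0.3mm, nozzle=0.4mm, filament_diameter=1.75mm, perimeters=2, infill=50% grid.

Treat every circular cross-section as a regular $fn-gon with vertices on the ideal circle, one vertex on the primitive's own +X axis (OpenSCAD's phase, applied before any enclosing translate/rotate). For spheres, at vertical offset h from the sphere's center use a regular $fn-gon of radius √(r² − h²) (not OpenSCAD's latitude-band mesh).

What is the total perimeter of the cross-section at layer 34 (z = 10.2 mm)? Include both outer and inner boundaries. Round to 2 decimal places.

78.38 mm

At z = 10.2 mm: the cube is present — its section is the full 23×13.5 rectangle (perimeter 73.00 mm); the sphere at (0.5, 9) is absent (|z−center|=7.200 > r=6.5); the r=12 cylinder at (9.5, -0.5) gives a regular 6-gon of circumradius 12 (constant along its height) (perimeter = 2·6·12.000·sin(180°/6) = 72.00 mm); the cube at (10.5, 12) is absent (z outside [-2, 7]); After the difference (first − rest): starting from the 23×13.5 cube, the r=12 cylinder at (9.5, -0.5) partially overlaps it — only the 170.97 mm² overlap (of its 374.12 mm²) is removed, clipping the outline — boundary = 78.38 mm; the sphere at (0, -0.5) does not reach this height (|z−center|=9.300 > r=9); Taking the union: only that combined region is present, so the union is just that shape — boundary = 78.38 mm. Overall, the cross-section is a single solid region. Total boundary length (outer) = 78.38 mm.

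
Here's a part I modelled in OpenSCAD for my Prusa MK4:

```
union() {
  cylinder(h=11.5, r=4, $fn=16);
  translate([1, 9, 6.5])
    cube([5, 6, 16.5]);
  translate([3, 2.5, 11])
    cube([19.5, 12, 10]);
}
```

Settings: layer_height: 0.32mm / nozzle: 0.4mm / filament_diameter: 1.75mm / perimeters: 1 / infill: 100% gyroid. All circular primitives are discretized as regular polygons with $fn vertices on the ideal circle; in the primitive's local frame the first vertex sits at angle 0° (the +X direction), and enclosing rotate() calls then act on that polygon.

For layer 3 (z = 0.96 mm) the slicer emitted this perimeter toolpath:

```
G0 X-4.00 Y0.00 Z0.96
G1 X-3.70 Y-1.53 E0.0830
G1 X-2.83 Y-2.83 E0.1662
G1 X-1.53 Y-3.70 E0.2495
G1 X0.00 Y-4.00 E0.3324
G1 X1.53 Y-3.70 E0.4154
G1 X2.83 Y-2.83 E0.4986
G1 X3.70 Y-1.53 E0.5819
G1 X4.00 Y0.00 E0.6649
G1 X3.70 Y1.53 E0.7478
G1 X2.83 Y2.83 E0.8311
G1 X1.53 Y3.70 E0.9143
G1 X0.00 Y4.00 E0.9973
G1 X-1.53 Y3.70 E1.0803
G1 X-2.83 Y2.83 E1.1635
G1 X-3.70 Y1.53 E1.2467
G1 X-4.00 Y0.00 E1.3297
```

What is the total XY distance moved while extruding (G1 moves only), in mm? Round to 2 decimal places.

24.99 mm

Sum the Euclidean lengths of each G1 segment: total = 24.99 mm.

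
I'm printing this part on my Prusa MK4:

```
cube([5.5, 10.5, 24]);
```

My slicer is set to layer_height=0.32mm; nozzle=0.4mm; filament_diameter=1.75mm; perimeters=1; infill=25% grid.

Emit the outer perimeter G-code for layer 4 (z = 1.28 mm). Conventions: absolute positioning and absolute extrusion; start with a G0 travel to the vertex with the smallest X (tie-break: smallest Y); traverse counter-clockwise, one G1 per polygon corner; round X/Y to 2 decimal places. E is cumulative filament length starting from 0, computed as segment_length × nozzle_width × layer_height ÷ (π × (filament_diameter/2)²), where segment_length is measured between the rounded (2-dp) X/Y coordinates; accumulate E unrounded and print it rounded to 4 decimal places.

At z = 1.28 mm: the cube is present — its section is the full 5.5×10.5 rectangle. The outline is a single polygon with 4 vertices. Extrusion per mm of travel: 0.4 × 0.32 / (π × 0.875²) = 0.053216. Accumulating E over each segment gives final E = 1.7029.

G0 X0.00 Y0.00 Z1.28
G1 X5.50 Y0.00 E0.2927
G1 X5.50 Y10.50 E0.8515
G1 X0.00 Y10.50 E1.1441
G1 X0.00 Y0.00 E1.7029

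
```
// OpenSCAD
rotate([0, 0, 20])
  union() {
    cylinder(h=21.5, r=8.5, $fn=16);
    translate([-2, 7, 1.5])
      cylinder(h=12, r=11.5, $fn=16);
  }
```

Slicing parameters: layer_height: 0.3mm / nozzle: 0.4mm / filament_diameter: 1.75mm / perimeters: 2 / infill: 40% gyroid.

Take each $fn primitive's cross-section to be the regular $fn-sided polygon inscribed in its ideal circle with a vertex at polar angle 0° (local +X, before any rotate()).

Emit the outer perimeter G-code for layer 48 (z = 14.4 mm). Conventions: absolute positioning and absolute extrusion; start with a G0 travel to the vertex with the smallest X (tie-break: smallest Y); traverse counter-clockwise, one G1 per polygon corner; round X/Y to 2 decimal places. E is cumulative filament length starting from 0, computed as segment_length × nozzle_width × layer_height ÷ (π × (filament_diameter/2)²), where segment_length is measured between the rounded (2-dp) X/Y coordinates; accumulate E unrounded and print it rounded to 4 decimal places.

At z = 14.4 mm: the r=8.5 cylinder gives a regular 16-gon of circumradius 8.5 (constant along its height); the cylinder at (-2, 7) is absent (z outside [1.5, 13.5]); Combining (union): only the r=8.5 cylinder is present, so the union is just that shape — 1 connected region; (rotated 20° about Z; rotation is an isometry so areas/perimeters/island counts are preserved). The outline is a single polygon with 16 vertices. Extrusion per mm of travel: 0.4 × 0.3 / (π × 0.875²) = 0.049890. Accumulating E over each segment gives final E = 2.6472.

G0 X-8.49 Y0.37 Z14.40
G1 X-7.99 Y-2.91 E0.1655
G1 X-6.27 Y-5.74 E0.3308
G1 X-3.59 Y-7.70 E0.4964
G1 X-0.37 Y-8.49 E0.6618
G1 X2.91 Y-7.99 E0.8273
G1 X5.74 Y-6.27 E0.9926
G1 X7.70 Y-3.59 E1.1582
G1 X8.49 Y-0.37 E1.3236
G1 X7.99 Y2.91 E1.4891
G1 X6.27 Y5.74 E1.6544
G1 X3.59 Y7.70 E1.8200
G1 X0.37 Y8.49 E1.9854
G1 X-2.91 Y7.99 E2.1510
G1 X-5.74 Y6.27 E2.3162
G1 X-7.70 Y3.59 E2.4818
G1 X-8.49 Y0.37 E2.6472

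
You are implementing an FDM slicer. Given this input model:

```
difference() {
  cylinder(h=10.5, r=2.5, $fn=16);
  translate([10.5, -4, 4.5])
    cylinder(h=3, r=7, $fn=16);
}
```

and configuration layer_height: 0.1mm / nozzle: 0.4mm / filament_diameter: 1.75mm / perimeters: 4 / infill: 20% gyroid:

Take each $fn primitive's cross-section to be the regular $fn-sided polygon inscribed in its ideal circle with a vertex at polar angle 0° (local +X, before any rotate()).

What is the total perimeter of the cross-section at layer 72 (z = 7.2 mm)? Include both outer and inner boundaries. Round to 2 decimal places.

15.61 mm

At z = 7.2 mm: the r=2.5 cylinder gives a regular 16-gon of circumradius 2.5 (constant along its height) (perimeter = 2·16·2.500·sin(180°/16) = 15.61 mm); the cylinder at (10.5, -4): section is a regular 16-gon, circumradius r=7 (perimeter = 2·16·7.000·sin(180°/16) = 43.70 mm); Taking the first minus the rest: starting from the r=2.5 cylinder, the r=7 cylinder at (10.5, -4) misses the remaining region (no effect) — boundary = 15.61 mm. Overall, the cross-section is a single solid region. Total boundary length (outer) = 15.61 mm.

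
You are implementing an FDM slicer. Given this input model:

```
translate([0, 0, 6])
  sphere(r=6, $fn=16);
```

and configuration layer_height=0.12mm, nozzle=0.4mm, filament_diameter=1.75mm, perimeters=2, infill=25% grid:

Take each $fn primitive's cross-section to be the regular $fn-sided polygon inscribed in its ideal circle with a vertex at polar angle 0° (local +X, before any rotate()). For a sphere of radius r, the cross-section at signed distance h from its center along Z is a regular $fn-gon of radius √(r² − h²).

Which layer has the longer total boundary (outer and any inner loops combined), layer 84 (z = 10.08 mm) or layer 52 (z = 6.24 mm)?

layer 52 (z = 6.24 mm)

Layer 84 (z = 10.08): the sphere: section is a regular 16-gon, circumradius = √(r²−h²) = √(6²−4.08²) = 4.399 (perimeter = 2·16·4.399·sin(180°/16) = 27.46 mm). So its perimeter = 27.46 mm. Layer 52 (z = 6.24): the r=6 sphere slices to a regular 16-gon of circumradius 5.995 (√(r²−h²) with h=0.24 from center) (perimeter = 2·16·5.995·sin(180°/16) = 37.43 mm). So its perimeter = 37.43 mm. Layer 52 is larger (37.43 vs 27.46 mm).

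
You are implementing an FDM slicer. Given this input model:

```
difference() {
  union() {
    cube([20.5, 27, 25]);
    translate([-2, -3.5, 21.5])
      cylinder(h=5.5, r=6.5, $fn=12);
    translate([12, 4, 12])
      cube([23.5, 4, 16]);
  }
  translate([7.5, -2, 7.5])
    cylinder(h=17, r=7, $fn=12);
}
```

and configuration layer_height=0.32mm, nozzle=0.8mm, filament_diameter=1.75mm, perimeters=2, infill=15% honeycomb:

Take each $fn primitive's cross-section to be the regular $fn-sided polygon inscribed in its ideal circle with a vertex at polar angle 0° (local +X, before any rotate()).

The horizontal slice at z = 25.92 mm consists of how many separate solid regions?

At z = 25.92 mm: the cube does not reach this height (z outside [0, 25]); the cylinder at (-2, -3.5): section is a regular 12-gon, circumradius r=6.5; the 23.5×4 cube at (12, 4) contributes its full rectangle; Taking the union: the 2 present regions are separate (no shared area or edge), so areas and boundary lengths simply add and each stays a separate island — 2 connected regions; the cylinder at (7.5, -2) is absent (z outside [7.5, 24.5]); Subtracting the remaining from the first: none of the subtracted shapes is present at this height, so the result so far is unchanged — 2 connected regions. The result has 2 disconnected regions.

2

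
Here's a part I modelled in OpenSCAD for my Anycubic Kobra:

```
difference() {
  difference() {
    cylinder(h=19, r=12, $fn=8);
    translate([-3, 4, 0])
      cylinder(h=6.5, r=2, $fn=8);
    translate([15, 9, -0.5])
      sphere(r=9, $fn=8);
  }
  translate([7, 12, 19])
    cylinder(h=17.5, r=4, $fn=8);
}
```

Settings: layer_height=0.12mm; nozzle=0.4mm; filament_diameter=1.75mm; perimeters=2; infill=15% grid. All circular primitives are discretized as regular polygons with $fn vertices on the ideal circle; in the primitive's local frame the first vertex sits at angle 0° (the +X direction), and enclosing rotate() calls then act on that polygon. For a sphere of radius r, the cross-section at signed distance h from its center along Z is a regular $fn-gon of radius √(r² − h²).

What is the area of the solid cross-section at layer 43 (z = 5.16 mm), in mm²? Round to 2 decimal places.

394.75 mm²

At z = 5.16 mm: the r=12 cylinder contributes a regular 8-gon of circumradius 12 (area = (8/2)·12.000²·sin(360°/8) = 407.29 mm²); the cylinder at (-3, 4): section is a regular 8-gon, circumradius r=2 (area = (8/2)·2.000²·sin(360°/8) = 11.31 mm²); the r=9 sphere at (15, 9) contributes a regular 8-gon of circumradius √(9²−5.66²) = 6.997 (area = (8/2)·6.997²·sin(360°/8) = 138.49 mm²); After the difference (first − rest): starting from the r=12 cylinder (407.29 mm²), the r=2 cylinder at (-3, 4) lies wholly inside it (removes its full 11.31 mm² and its 12.25 mm outline becomes a hole wall); the r=9 sphere at (15, 9) partially overlaps it — only the 1.23 mm² overlap (of its 138.49 mm²) is removed, clipping the outline — area = 394.75 mm²; the cylinder at (7, 12) is absent (z outside [19, 36.5]); Taking the first minus the rest: none of the subtracted shapes is present at this height, so the result so far is unchanged — area = 394.75 mm². Overall, the cross-section is one region with 1 hole. Net area = 394.75 mm².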